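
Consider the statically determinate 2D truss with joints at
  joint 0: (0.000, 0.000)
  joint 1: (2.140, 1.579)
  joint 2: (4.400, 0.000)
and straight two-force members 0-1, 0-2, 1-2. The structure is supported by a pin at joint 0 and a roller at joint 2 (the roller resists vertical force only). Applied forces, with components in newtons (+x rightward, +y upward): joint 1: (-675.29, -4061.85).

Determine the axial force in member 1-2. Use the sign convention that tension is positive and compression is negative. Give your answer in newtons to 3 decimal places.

N=3 nodes, M=3 members, R=3 reactions → 2N=6, M+R=6
member 0 (0-1): L=2.6595, (cx,cy)=(0.8047,0.5937)
member 1 (0-2): L=4.4000, (cx,cy)=(1.0000,0.0000)
member 2 (1-2): L=2.7570, (cx,cy)=(0.8197,-0.5727)
solve A·x = −loads:
  F[0-1] = -3922.1049 N (compression)
  F[0-2] = +2480.7030 N (tension)
  F[1-2] = -3026.1967 N (compression)
  Rx@0 = +675.2900 N
  Ry@0 = +2328.6509 N
  Ry@2 = +1733.1991 N

-3026.197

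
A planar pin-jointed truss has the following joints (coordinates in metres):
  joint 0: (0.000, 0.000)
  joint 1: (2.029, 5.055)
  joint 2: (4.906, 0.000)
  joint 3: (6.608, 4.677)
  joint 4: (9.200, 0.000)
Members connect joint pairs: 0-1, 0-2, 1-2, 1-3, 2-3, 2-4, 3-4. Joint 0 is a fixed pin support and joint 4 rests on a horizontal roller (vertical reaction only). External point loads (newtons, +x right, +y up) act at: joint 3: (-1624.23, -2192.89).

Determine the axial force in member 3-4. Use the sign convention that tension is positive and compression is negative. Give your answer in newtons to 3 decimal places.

N=5 nodes, M=7 members, R=3 reactions → 2N=10, M+R=10
member 0 (0-1): L=5.4470, (cx,cy)=(0.3725,0.9280)
member 1 (0-2): L=4.9060, (cx,cy)=(1.0000,0.0000)
member 2 (1-2): L=5.8164, (cx,cy)=(0.4946,-0.8691)
member 3 (1-3): L=4.5946, (cx,cy)=(0.9966,-0.0823)
member 4 (2-3): L=4.9771, (cx,cy)=(0.3420,0.9397)
member 5 (2-4): L=4.2940, (cx,cy)=(1.0000,0.0000)
member 6 (3-4): L=5.3472, (cx,cy)=(0.4847,-0.8747)
solve A·x = −loads:
  F[0-1] = -1555.4751 N (compression)
  F[0-2] = -1044.8182 N (compression)
  F[1-2] = +1800.5844 N (tension)
  F[1-3] = -1475.0504 N (compression)
  F[2-3] = -1665.2836 N (compression)
  F[2-4] = +415.2952 N (tension)
  F[3-4] = -856.7424 N (compression)
  Rx@0 = +1624.2300 N
  Ry@0 = +1443.5320 N
  Ry@4 = +749.3580 N

-856.742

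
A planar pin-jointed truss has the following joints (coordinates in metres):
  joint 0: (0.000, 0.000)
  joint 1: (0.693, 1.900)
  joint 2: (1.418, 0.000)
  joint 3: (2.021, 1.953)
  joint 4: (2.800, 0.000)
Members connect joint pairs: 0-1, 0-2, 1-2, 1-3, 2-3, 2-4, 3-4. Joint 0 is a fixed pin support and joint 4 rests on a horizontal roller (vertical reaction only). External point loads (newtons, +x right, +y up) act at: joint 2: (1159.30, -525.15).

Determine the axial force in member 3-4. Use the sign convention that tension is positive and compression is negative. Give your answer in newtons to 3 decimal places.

N=5 nodes, M=7 members, R=3 reactions → 2N=10, M+R=10
member 0 (0-1): L=2.0224, (cx,cy)=(0.3427,0.9395)
member 1 (0-2): L=1.4180, (cx,cy)=(1.0000,0.0000)
member 2 (1-2): L=2.0336, (cx,cy)=(0.3565,-0.9343)
member 3 (1-3): L=1.3291, (cx,cy)=(0.9992,0.0399)
member 4 (2-3): L=2.0440, (cx,cy)=(0.2950,0.9555)
member 5 (2-4): L=1.3820, (cx,cy)=(1.0000,0.0000)
member 6 (3-4): L=2.1026, (cx,cy)=(0.3705,-0.9288)
solve A·x = −loads:
  F[0-1] = -275.9019 N (compression)
  F[0-2] = +1253.8394 N (tension)
  F[1-2] = +269.2887 N (tension)
  F[1-3] = -190.6943 N (compression)
  F[2-3] = +286.2977 N (tension)
  F[2-4] = +106.0808 N (tension)
  F[3-4] = -286.3268 N (compression)
  Rx@0 = -1159.3000 N
  Ry@0 = +259.1990 N
  Ry@4 = +265.9510 N

-286.327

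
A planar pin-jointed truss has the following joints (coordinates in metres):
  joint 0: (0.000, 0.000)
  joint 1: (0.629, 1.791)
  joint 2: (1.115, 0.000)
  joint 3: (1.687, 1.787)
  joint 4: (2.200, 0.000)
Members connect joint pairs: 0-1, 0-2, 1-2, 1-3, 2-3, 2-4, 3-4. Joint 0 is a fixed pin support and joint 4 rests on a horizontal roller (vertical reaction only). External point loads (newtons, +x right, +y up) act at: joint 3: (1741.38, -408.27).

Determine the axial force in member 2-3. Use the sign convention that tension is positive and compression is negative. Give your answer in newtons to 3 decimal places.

N=5 nodes, M=7 members, R=3 reactions → 2N=10, M+R=10
member 0 (0-1): L=1.8982, (cx,cy)=(0.3314,0.9435)
member 1 (0-2): L=1.1150, (cx,cy)=(1.0000,0.0000)
member 2 (1-2): L=1.8558, (cx,cy)=(0.2619,-0.9651)
member 3 (1-3): L=1.0580, (cx,cy)=(1.0000,-0.0038)
member 4 (2-3): L=1.8763, (cx,cy)=(0.3049,0.9524)
member 5 (2-4): L=1.0850, (cx,cy)=(1.0000,0.0000)
member 6 (3-4): L=1.8592, (cx,cy)=(0.2759,-0.9612)
solve A·x = −loads:
  F[0-1] = +1398.2701 N (tension)
  F[0-2] = +1278.0503 N (tension)
  F[1-2] = -1370.2045 N (compression)
  F[1-3] = +822.1731 N (tension)
  F[2-3] = +1388.4750 N (tension)
  F[2-4] = +495.9319 N (tension)
  F[3-4] = -1797.3196 N (compression)
  Rx@0 = -1741.3800 N
  Ry@0 = -1319.2743 N
  Ry@4 = +1727.5443 N

1388.475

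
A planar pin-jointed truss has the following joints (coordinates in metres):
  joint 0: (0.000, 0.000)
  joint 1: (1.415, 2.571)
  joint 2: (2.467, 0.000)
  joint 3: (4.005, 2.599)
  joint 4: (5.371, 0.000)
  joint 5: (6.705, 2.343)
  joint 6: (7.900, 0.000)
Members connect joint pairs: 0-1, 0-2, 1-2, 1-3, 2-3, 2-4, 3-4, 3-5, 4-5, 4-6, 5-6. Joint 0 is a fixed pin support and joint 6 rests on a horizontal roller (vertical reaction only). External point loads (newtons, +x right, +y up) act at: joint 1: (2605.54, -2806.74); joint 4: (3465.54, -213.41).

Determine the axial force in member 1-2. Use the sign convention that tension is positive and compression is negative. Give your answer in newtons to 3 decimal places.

N=7 nodes, M=11 members, R=3 reactions → 2N=14, M+R=14
member 0 (0-1): L=2.9347, (cx,cy)=(0.4822,0.8761)
member 1 (0-2): L=2.4670, (cx,cy)=(1.0000,0.0000)
member 2 (1-2): L=2.7779, (cx,cy)=(0.3787,-0.9255)
member 3 (1-3): L=2.5902, (cx,cy)=(0.9999,0.0108)
member 4 (2-3): L=3.0200, (cx,cy)=(0.5093,0.8606)
member 5 (2-4): L=2.9040, (cx,cy)=(1.0000,0.0000)
member 6 (3-4): L=2.9361, (cx,cy)=(0.4652,-0.8852)
member 7 (3-5): L=2.7121, (cx,cy)=(0.9955,-0.0944)
member 8 (4-5): L=2.6961, (cx,cy)=(0.4948,0.8690)
member 9 (4-6): L=2.5290, (cx,cy)=(1.0000,0.0000)
member 10 (5-6): L=2.6301, (cx,cy)=(0.4543,-0.8908)
solve A·x = −loads:
  F[0-1] = -1739.9993 N (compression)
  F[0-2] = +6910.0507 N (tension)
  F[1-2] = -1419.5173 N (compression)
  F[1-3] = -2907.1052 N (compression)
  F[2-3] = +1526.5908 N (tension)
  F[2-4] = +5595.0195 N (tension)
  F[3-4] = -1284.6180 N (compression)
  F[3-5] = -1538.6925 N (compression)
  F[4-5] = +1554.0912 N (tension)
  F[4-6] = +762.8888 N (tension)
  F[5-6] = -1679.0878 N (compression)
  Rx@0 = -6071.0800 N
  Ry@0 = +1524.3771 N
  Ry@6 = +1495.7729 N

-1419.517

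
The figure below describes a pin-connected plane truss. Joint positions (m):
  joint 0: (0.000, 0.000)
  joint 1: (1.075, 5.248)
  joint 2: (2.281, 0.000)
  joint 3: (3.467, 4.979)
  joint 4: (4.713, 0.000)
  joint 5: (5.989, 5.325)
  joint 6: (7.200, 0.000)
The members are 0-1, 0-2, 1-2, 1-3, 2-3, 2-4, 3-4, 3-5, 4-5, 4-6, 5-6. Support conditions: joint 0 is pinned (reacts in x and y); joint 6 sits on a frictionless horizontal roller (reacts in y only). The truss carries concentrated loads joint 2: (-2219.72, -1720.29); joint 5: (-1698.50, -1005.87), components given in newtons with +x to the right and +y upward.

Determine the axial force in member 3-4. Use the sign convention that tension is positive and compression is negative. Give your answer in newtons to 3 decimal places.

N=7 nodes, M=11 members, R=3 reactions → 2N=14, M+R=14
member 0 (0-1): L=5.3570, (cx,cy)=(0.2007,0.9797)
member 1 (0-2): L=2.2810, (cx,cy)=(1.0000,0.0000)
member 2 (1-2): L=5.3848, (cx,cy)=(0.2240,-0.9746)
member 3 (1-3): L=2.4071, (cx,cy)=(0.9937,-0.1118)
member 4 (2-3): L=5.1183, (cx,cy)=(0.2317,0.9728)
member 5 (2-4): L=2.4320, (cx,cy)=(1.0000,0.0000)
member 6 (3-4): L=5.1325, (cx,cy)=(0.2428,-0.9701)
member 7 (3-5): L=2.5456, (cx,cy)=(0.9907,0.1359)
member 8 (4-5): L=5.4757, (cx,cy)=(0.2330,0.9725)
member 9 (4-6): L=2.4870, (cx,cy)=(1.0000,0.0000)
member 10 (5-6): L=5.4610, (cx,cy)=(0.2218,-0.9751)
solve A·x = −loads:
  F[0-1] = -2654.6570 N (compression)
  F[0-2] = -3385.5017 N (compression)
  F[1-2] = +2802.3331 N (tension)
  F[1-3] = -1167.6551 N (compression)
  F[2-3] = -1039.1385 N (compression)
  F[2-4] = -297.3728 N (compression)
  F[3-4] = +685.8168 N (tension)
  F[3-5] = -1582.3034 N (compression)
  F[4-5] = -684.1348 N (compression)
  F[4-6] = +28.5417 N (tension)
  F[5-6] = -128.7079 N (compression)
  Rx@0 = +3918.2200 N
  Ry@0 = +2600.6566 N
  Ry@6 = +125.5034 N

685.817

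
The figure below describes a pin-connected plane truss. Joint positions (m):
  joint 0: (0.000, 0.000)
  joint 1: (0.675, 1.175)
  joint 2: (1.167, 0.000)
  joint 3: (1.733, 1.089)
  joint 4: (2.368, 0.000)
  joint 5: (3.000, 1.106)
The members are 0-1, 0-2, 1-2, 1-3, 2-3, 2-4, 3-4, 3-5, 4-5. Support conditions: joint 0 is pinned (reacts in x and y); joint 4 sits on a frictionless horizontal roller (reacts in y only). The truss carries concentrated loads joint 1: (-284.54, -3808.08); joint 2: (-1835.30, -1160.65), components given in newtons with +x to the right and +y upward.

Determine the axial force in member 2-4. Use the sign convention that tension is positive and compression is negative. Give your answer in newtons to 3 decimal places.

884.160

N=6 nodes, M=9 members, R=3 reactions → 2N=12, M+R=12
member 0 (0-1): L=1.3551, (cx,cy)=(0.4981,0.8671)
member 1 (0-2): L=1.1670, (cx,cy)=(1.0000,0.0000)
member 2 (1-2): L=1.2738, (cx,cy)=(0.3862,-0.9224)
member 3 (1-3): L=1.0615, (cx,cy)=(0.9967,-0.0810)
member 4 (2-3): L=1.2273, (cx,cy)=(0.4612,0.8873)
member 5 (2-4): L=1.2010, (cx,cy)=(1.0000,0.0000)
member 6 (3-4): L=1.2606, (cx,cy)=(0.5037,-0.8639)
member 7 (3-5): L=1.2671, (cx,cy)=(0.9999,0.0134)
member 8 (4-5): L=1.2738, (cx,cy)=(0.4961,0.8682)
solve A·x = −loads:
  F[0-1] = -3981.5570 N (compression)
  F[0-2] = -136.5291 N (compression)
  F[1-2] = -244.1782 N (compression)
  F[1-3] = -1609.7535 N (compression)
  F[2-3] = +1561.8895 N (tension)
  F[2-4] = +884.1602 N (tension)
  F[3-4] = -1755.2505 N (compression)
  F[3-5] = -0.0000 N (tension)
  F[4-5] = +0.0000 N (tension)
  Rx@0 = +2119.8400 N
  Ry@0 = +3452.4301 N
  Ry@4 = +1516.2999 N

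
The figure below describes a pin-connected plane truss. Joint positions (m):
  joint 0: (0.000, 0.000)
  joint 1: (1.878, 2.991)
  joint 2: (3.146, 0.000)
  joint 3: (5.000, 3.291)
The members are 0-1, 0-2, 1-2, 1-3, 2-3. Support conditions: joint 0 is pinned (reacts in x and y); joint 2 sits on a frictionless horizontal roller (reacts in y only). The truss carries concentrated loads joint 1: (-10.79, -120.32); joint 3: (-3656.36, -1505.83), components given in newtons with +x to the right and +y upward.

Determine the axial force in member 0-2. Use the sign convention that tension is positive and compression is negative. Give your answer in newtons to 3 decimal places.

N=4 nodes, M=5 members, R=3 reactions → 2N=8, M+R=8
member 0 (0-1): L=3.5317, (cx,cy)=(0.5318,0.8469)
member 1 (0-2): L=3.1460, (cx,cy)=(1.0000,0.0000)
member 2 (1-2): L=3.2487, (cx,cy)=(0.3903,-0.9207)
member 3 (1-3): L=3.1364, (cx,cy)=(0.9954,0.0957)
member 4 (2-3): L=3.7773, (cx,cy)=(0.4908,0.8713)
solve A·x = −loads:
  F[0-1] = -3537.8731 N (compression)
  F[0-2] = -1785.8720 N (compression)
  F[1-2] = +2813.8114 N (tension)
  F[1-3] = -2982.4291 N (compression)
  F[2-3] = -1400.9132 N (compression)
  Rx@0 = +3667.1500 N
  Ry@0 = +2996.2208 N
  Ry@2 = -1370.0708 N

-1785.872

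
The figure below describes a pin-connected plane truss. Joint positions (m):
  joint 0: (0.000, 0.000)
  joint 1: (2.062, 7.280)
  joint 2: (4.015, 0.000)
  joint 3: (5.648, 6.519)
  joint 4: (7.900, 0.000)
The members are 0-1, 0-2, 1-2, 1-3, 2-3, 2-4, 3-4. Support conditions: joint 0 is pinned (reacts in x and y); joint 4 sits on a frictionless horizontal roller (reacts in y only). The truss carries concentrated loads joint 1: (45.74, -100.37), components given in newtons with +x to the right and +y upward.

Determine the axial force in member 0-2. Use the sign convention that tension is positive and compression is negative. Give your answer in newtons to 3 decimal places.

N=5 nodes, M=7 members, R=3 reactions → 2N=10, M+R=10
member 0 (0-1): L=7.5664, (cx,cy)=(0.2725,0.9621)
member 1 (0-2): L=4.0150, (cx,cy)=(1.0000,0.0000)
member 2 (1-2): L=7.5374, (cx,cy)=(0.2591,-0.9658)
member 3 (1-3): L=3.6659, (cx,cy)=(0.9782,-0.2076)
member 4 (2-3): L=6.7204, (cx,cy)=(0.2430,0.9700)
member 5 (2-4): L=3.8850, (cx,cy)=(1.0000,0.0000)
member 6 (3-4): L=6.8970, (cx,cy)=(0.3265,-0.9452)
solve A·x = −loads:
  F[0-1] = -33.2816 N (compression)
  F[0-2] = +54.8099 N (tension)
  F[1-2] = -62.2670 N (compression)
  F[1-3] = -39.5374 N (compression)
  F[2-3] = +61.9987 N (tension)
  F[2-4] = +23.6110 N (tension)
  F[3-4] = -72.3114 N (compression)
  Rx@0 = -45.7400 N
  Ry@0 = +32.0219 N
  Ry@4 = +68.3481 N

54.810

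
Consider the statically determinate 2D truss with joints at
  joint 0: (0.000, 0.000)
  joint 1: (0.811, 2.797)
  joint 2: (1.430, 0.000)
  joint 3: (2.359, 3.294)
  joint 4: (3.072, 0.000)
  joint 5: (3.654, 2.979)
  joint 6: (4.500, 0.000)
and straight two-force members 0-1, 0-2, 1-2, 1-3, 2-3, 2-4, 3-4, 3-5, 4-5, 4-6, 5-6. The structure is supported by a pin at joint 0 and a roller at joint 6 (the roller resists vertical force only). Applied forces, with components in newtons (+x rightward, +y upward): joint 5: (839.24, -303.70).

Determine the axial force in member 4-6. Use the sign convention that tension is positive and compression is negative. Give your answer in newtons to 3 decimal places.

227.810

N=7 nodes, M=11 members, R=3 reactions → 2N=14, M+R=14
member 0 (0-1): L=2.9122, (cx,cy)=(0.2785,0.9604)
member 1 (0-2): L=1.4300, (cx,cy)=(1.0000,0.0000)
member 2 (1-2): L=2.8647, (cx,cy)=(0.2161,-0.9764)
member 3 (1-3): L=1.6258, (cx,cy)=(0.9521,0.3057)
member 4 (2-3): L=3.4225, (cx,cy)=(0.2714,0.9625)
member 5 (2-4): L=1.6420, (cx,cy)=(1.0000,0.0000)
member 6 (3-4): L=3.3703, (cx,cy)=(0.2116,-0.9774)
member 7 (3-5): L=1.3328, (cx,cy)=(0.9717,-0.2364)
member 8 (4-5): L=3.0353, (cx,cy)=(0.1917,0.9814)
member 9 (4-6): L=1.4280, (cx,cy)=(1.0000,0.0000)
member 10 (5-6): L=3.0968, (cx,cy)=(0.2732,-0.9620)
solve A·x = −loads:
  F[0-1] = +519.0129 N (tension)
  F[0-2] = +694.7036 N (tension)
  F[1-2] = -432.2987 N (compression)
  F[1-3] = +249.9106 N (tension)
  F[2-3] = +438.5511 N (tension)
  F[2-4] = +482.2523 N (tension)
  F[3-4] = -632.1545 N (compression)
  F[3-5] = +505.0318 N (tension)
  F[4-5] = +629.5271 N (tension)
  F[4-6] = +227.8098 N (tension)
  F[5-6] = -833.9017 N (compression)
  Rx@0 = -839.2400 N
  Ry@0 = -498.4813 N
  Ry@6 = +802.1813 N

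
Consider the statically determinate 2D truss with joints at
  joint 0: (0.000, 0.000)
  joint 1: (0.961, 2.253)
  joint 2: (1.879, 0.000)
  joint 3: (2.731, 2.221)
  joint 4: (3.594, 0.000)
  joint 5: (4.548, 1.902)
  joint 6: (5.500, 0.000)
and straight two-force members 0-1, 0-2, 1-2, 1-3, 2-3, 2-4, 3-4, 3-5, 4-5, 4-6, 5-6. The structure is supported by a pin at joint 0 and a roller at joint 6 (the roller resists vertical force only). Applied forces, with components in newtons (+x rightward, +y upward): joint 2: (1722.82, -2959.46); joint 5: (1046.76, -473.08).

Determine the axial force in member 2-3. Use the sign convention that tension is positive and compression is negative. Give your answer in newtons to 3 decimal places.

N=7 nodes, M=11 members, R=3 reactions → 2N=14, M+R=14
member 0 (0-1): L=2.4494, (cx,cy)=(0.3923,0.9198)
member 1 (0-2): L=1.8790, (cx,cy)=(1.0000,0.0000)
member 2 (1-2): L=2.4328, (cx,cy)=(0.3773,-0.9261)
member 3 (1-3): L=1.7703, (cx,cy)=(0.9998,-0.0181)
member 4 (2-3): L=2.3788, (cx,cy)=(0.3582,0.9337)
member 5 (2-4): L=1.7150, (cx,cy)=(1.0000,0.0000)
member 6 (3-4): L=2.3828, (cx,cy)=(0.3622,-0.9321)
member 7 (3-5): L=1.8448, (cx,cy)=(0.9849,-0.1729)
member 8 (4-5): L=2.1278, (cx,cy)=(0.4483,0.8939)
member 9 (4-6): L=1.9060, (cx,cy)=(1.0000,0.0000)
member 10 (5-6): L=2.1269, (cx,cy)=(0.4476,-0.8942)
solve A·x = −loads:
  F[0-1] = -1813.7234 N (compression)
  F[0-2] = +3481.1798 N (tension)
  F[1-2] = +1828.8332 N (tension)
  F[1-3] = -1401.9136 N (compression)
  F[2-3] = +1355.7628 N (tension)
  F[2-4] = +1962.8618 N (tension)
  F[3-4] = -1301.4397 N (compression)
  F[3-5] = -451.5446 N (compression)
  F[4-5] = +1357.1227 N (tension)
  F[4-6] = +883.0485 N (tension)
  F[5-6] = -1972.8975 N (compression)
  Rx@0 = -2769.5800 N
  Ry@0 = +1668.2981 N
  Ry@6 = +1764.2419 N

1355.763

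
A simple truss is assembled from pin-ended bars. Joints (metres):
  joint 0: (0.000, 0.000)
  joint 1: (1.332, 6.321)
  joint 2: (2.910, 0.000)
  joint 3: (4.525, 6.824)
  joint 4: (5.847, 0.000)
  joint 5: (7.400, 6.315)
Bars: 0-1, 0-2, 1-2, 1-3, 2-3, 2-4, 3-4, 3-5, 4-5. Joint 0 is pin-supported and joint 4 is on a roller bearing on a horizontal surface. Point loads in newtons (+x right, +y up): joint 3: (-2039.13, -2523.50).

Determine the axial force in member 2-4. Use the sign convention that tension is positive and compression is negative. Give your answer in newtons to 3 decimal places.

-82.706

N=6 nodes, M=9 members, R=3 reactions → 2N=12, M+R=12
member 0 (0-1): L=6.4598, (cx,cy)=(0.2062,0.9785)
member 1 (0-2): L=2.9100, (cx,cy)=(1.0000,0.0000)
member 2 (1-2): L=6.5150, (cx,cy)=(0.2422,-0.9702)
member 3 (1-3): L=3.2324, (cx,cy)=(0.9878,0.1556)
member 4 (2-3): L=7.0125, (cx,cy)=(0.2303,0.9731)
member 5 (2-4): L=2.9370, (cx,cy)=(1.0000,0.0000)
member 6 (3-4): L=6.9509, (cx,cy)=(0.1902,-0.9817)
member 7 (3-5): L=2.9197, (cx,cy)=(0.9847,-0.1743)
member 8 (4-5): L=6.5032, (cx,cy)=(0.2388,0.9711)
solve A·x = −loads:
  F[0-1] = -3015.2132 N (compression)
  F[0-2] = -1417.3999 N (compression)
  F[1-2] = +2828.7708 N (tension)
  F[1-3] = -1323.0050 N (compression)
  F[2-3] = -2820.3545 N (compression)
  F[2-4] = -82.7058 N (compression)
  F[3-4] = +434.8548 N (tension)
  F[3-5] = -0.0000 N (tension)
  F[4-5] = +0.0000 N (tension)
  Rx@0 = +2039.1300 N
  Ry@0 = +2950.4173 N
  Ry@4 = -426.9173 N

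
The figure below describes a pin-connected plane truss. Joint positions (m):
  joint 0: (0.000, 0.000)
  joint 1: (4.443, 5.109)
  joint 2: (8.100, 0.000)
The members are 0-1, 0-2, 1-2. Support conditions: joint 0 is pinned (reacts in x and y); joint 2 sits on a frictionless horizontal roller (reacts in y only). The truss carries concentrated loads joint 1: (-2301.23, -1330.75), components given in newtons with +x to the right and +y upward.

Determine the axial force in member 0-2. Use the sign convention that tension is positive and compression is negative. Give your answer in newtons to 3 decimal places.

N=3 nodes, M=3 members, R=3 reactions → 2N=6, M+R=6
member 0 (0-1): L=6.7707, (cx,cy)=(0.6562,0.7546)
member 1 (0-2): L=8.1000, (cx,cy)=(1.0000,0.0000)
member 2 (1-2): L=6.2830, (cx,cy)=(0.5821,-0.8132)
solve A·x = −loads:
  F[0-1] = -2719.7871 N (compression)
  F[0-2] = -516.4741 N (compression)
  F[1-2] = +887.3350 N (tension)
  Rx@0 = +2301.2300 N
  Ry@0 = +2052.2885 N
  Ry@2 = -721.5385 N

-516.474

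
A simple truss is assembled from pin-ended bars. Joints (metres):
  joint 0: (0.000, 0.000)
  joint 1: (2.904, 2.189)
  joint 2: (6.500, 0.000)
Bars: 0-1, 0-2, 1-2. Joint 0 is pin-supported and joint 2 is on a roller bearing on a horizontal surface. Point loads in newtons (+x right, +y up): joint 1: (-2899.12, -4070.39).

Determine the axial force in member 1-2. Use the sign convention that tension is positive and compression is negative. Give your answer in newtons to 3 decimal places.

N=3 nodes, M=3 members, R=3 reactions → 2N=6, M+R=6
member 0 (0-1): L=3.6366, (cx,cy)=(0.7985,0.6019)
member 1 (0-2): L=6.5000, (cx,cy)=(1.0000,0.0000)
member 2 (1-2): L=4.2099, (cx,cy)=(0.8542,-0.5200)
solve A·x = −loads:
  F[0-1] = -5363.0445 N (compression)
  F[0-2] = +1383.5164 N (tension)
  F[1-2] = -1619.6921 N (compression)
  Rx@0 = +2899.1200 N
  Ry@0 = +3228.1994 N
  Ry@2 = +842.1906 N

-1619.692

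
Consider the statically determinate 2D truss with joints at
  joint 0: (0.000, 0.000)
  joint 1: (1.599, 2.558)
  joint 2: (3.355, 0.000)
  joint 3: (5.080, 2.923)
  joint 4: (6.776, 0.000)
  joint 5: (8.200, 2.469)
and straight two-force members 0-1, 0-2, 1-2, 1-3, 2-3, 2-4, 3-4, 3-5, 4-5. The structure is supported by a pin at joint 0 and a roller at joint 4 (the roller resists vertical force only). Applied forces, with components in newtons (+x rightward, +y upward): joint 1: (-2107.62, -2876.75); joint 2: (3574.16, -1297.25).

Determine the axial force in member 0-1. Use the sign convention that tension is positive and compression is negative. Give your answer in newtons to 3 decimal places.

N=6 nodes, M=9 members, R=3 reactions → 2N=12, M+R=12
member 0 (0-1): L=3.0166, (cx,cy)=(0.5301,0.8480)
member 1 (0-2): L=3.3550, (cx,cy)=(1.0000,0.0000)
member 2 (1-2): L=3.1027, (cx,cy)=(0.5660,-0.8244)
member 3 (1-3): L=3.5001, (cx,cy)=(0.9945,0.1043)
member 4 (2-3): L=3.3940, (cx,cy)=(0.5082,0.8612)
member 5 (2-4): L=3.4210, (cx,cy)=(1.0000,0.0000)
member 6 (3-4): L=3.3794, (cx,cy)=(0.5019,-0.8649)
member 7 (3-5): L=3.1529, (cx,cy)=(0.9896,-0.1440)
member 8 (4-5): L=2.8502, (cx,cy)=(0.4996,0.8662)
solve A·x = −loads:
  F[0-1] = -4302.6536 N (compression)
  F[0-2] = +3747.1983 N (tension)
  F[1-2] = +852.6885 N (tension)
  F[1-3] = -659.2152 N (compression)
  F[2-3] = +690.0288 N (tension)
  F[2-4] = +304.9187 N (tension)
  F[3-4] = -607.5721 N (compression)
  F[3-5] = +0.0000 N (tension)
  F[4-5] = -0.0000 N (compression)
  Rx@0 = -1466.5400 N
  Ry@0 = +3648.4827 N
  Ry@4 = +525.5173 N

-4302.654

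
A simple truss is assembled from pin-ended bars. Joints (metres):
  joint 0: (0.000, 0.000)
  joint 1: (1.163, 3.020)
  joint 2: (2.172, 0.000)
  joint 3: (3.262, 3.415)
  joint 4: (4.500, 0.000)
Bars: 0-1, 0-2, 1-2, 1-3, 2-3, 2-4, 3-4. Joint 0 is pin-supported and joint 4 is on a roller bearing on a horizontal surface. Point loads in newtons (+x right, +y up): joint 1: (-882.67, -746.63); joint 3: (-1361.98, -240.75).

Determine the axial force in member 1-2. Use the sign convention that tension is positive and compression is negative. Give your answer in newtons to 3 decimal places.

N=5 nodes, M=7 members, R=3 reactions → 2N=10, M+R=10
member 0 (0-1): L=3.2362, (cx,cy)=(0.3594,0.9332)
member 1 (0-2): L=2.1720, (cx,cy)=(1.0000,0.0000)
member 2 (1-2): L=3.1841, (cx,cy)=(0.3169,-0.9485)
member 3 (1-3): L=2.1358, (cx,cy)=(0.9828,0.1849)
member 4 (2-3): L=3.5847, (cx,cy)=(0.3041,0.9527)
member 5 (2-4): L=2.3280, (cx,cy)=(1.0000,0.0000)
member 6 (3-4): L=3.6325, (cx,cy)=(0.3408,-0.9401)
solve A·x = −loads:
  F[0-1] = -2406.6392 N (compression)
  F[0-2] = -1379.7701 N (compression)
  F[1-2] = +1490.5115 N (tension)
  F[1-3] = -462.5122 N (compression)
  F[2-3] = -1483.9600 N (compression)
  F[2-4] = -456.2227 N (compression)
  F[3-4] = +1338.6245 N (tension)
  Rx@0 = +2244.6500 N
  Ry@0 = +2245.8618 N
  Ry@4 = -1258.4818 N

1490.512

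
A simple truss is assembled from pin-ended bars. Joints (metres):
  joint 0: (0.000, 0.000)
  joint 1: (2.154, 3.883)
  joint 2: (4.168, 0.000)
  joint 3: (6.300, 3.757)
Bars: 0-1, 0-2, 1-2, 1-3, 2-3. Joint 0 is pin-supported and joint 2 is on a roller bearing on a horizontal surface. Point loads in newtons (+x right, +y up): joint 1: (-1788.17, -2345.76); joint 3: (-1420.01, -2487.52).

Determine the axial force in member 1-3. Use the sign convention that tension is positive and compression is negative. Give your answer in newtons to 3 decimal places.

N=4 nodes, M=5 members, R=3 reactions → 2N=8, M+R=8
member 0 (0-1): L=4.4404, (cx,cy)=(0.4851,0.8745)
member 1 (0-2): L=4.1680, (cx,cy)=(1.0000,0.0000)
member 2 (1-2): L=4.3742, (cx,cy)=(0.4604,-0.8877)
member 3 (1-3): L=4.1479, (cx,cy)=(0.9995,-0.0304)
member 4 (2-3): L=4.3198, (cx,cy)=(0.4935,0.8697)
solve A·x = −loads:
  F[0-1] = -3209.9164 N (compression)
  F[0-2] = -1651.0870 N (compression)
  F[1-2] = +519.8284 N (tension)
  F[1-3] = -8.2682 N (compression)
  F[2-3] = -2860.4250 N (compression)
  Rx@0 = +3208.1800 N
  Ry@0 = +2806.9601 N
  Ry@2 = +2026.3199 N

-8.268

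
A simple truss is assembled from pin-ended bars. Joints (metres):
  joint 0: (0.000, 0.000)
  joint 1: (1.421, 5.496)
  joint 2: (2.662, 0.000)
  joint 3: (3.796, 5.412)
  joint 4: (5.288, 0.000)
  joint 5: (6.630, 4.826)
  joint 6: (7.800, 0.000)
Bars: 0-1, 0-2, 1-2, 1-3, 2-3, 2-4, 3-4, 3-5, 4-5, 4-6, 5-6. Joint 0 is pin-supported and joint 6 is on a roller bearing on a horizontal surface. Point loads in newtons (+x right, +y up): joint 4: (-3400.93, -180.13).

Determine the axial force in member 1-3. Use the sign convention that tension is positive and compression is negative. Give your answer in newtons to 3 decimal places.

N=7 nodes, M=11 members, R=3 reactions → 2N=14, M+R=14
member 0 (0-1): L=5.6767, (cx,cy)=(0.2503,0.9682)
member 1 (0-2): L=2.6620, (cx,cy)=(1.0000,0.0000)
member 2 (1-2): L=5.6344, (cx,cy)=(0.2203,-0.9754)
member 3 (1-3): L=2.3765, (cx,cy)=(0.9994,-0.0353)
member 4 (2-3): L=5.5295, (cx,cy)=(0.2051,0.9787)
member 5 (2-4): L=2.6260, (cx,cy)=(1.0000,0.0000)
member 6 (3-4): L=5.6139, (cx,cy)=(0.2658,-0.9640)
member 7 (3-5): L=2.8940, (cx,cy)=(0.9793,-0.2025)
member 8 (4-5): L=5.0091, (cx,cy)=(0.2679,0.9634)
member 9 (4-6): L=2.5120, (cx,cy)=(1.0000,0.0000)
member 10 (5-6): L=4.9658, (cx,cy)=(0.2356,-0.9718)
solve A·x = −loads:
  F[0-1] = -59.9187 N (compression)
  F[0-2] = -3385.9311 N (compression)
  F[1-2] = +60.4986 N (tension)
  F[1-3] = -28.3417 N (compression)
  F[2-3] = -60.2944 N (compression)
  F[2-4] = -3360.2408 N (compression)
  F[3-4] = +73.0678 N (tension)
  F[3-5] = -61.3799 N (compression)
  F[4-5] = +113.8520 N (tension)
  F[4-6] = +29.6061 N (tension)
  F[5-6] = -125.6565 N (compression)
  Rx@0 = +3400.9300 N
  Ry@0 = +58.0111 N
  Ry@6 = +122.1189 N

-28.342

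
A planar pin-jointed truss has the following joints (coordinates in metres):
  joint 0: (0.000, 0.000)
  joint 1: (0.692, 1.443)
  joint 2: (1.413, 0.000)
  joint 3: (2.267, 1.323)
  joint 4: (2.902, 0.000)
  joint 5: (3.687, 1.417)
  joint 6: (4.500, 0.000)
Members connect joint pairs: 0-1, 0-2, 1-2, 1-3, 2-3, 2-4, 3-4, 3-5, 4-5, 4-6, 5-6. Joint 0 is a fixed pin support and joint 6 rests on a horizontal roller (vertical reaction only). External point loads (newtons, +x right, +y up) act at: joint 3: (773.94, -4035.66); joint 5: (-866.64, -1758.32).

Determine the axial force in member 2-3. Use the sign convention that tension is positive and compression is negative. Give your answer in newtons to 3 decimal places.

N=7 nodes, M=11 members, R=3 reactions → 2N=14, M+R=14
member 0 (0-1): L=1.6003, (cx,cy)=(0.4324,0.9017)
member 1 (0-2): L=1.4130, (cx,cy)=(1.0000,0.0000)
member 2 (1-2): L=1.6131, (cx,cy)=(0.4470,-0.8946)
member 3 (1-3): L=1.5796, (cx,cy)=(0.9971,-0.0760)
member 4 (2-3): L=1.5747, (cx,cy)=(0.5423,0.8402)
member 5 (2-4): L=1.4890, (cx,cy)=(1.0000,0.0000)
member 6 (3-4): L=1.4675, (cx,cy)=(0.4327,-0.9015)
member 7 (3-5): L=1.4231, (cx,cy)=(0.9978,0.0661)
member 8 (4-5): L=1.6199, (cx,cy)=(0.4846,0.8747)
member 9 (4-6): L=1.5980, (cx,cy)=(1.0000,0.0000)
member 10 (5-6): L=1.6337, (cx,cy)=(0.4977,-0.8674)
solve A·x = −loads:
  F[0-1] = -2623.5622 N (compression)
  F[0-2] = +1041.7441 N (tension)
  F[1-2] = +2849.5693 N (tension)
  F[1-3] = -2415.0829 N (compression)
  F[2-3] = -3034.0261 N (compression)
  F[2-4] = +3960.8450 N (tension)
  F[3-4] = -2138.9620 N (compression)
  F[3-5] = -3910.4770 N (compression)
  F[4-5] = +2204.4819 N (tension)
  F[4-6] = +1967.0177 N (tension)
  F[5-6] = -3952.5780 N (compression)
  Rx@0 = +92.7000 N
  Ry@0 = +2365.6109 N
  Ry@6 = +3428.3691 N

-3034.026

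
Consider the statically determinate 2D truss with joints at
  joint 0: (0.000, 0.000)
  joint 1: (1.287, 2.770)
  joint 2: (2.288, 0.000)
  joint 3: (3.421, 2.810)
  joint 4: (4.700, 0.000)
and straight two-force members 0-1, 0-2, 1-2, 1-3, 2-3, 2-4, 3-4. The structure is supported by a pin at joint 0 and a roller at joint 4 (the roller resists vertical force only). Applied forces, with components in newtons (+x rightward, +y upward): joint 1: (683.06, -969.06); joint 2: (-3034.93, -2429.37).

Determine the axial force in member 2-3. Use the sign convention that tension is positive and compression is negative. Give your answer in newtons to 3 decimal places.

2027.676

N=5 nodes, M=7 members, R=3 reactions → 2N=10, M+R=10
member 0 (0-1): L=3.0544, (cx,cy)=(0.4214,0.9069)
member 1 (0-2): L=2.2880, (cx,cy)=(1.0000,0.0000)
member 2 (1-2): L=2.9453, (cx,cy)=(0.3399,-0.9405)
member 3 (1-3): L=2.1344, (cx,cy)=(0.9998,0.0187)
member 4 (2-3): L=3.0298, (cx,cy)=(0.3740,0.9274)
member 5 (2-4): L=2.4120, (cx,cy)=(1.0000,0.0000)
member 6 (3-4): L=3.0874, (cx,cy)=(0.4143,-0.9102)
solve A·x = −loads:
  F[0-1] = -1706.7784 N (compression)
  F[0-2] = -1632.6995 N (compression)
  F[1-2] = +583.5390 N (tension)
  F[1-3] = -1600.8340 N (compression)
  F[2-3] = +2027.6761 N (tension)
  F[2-4] = +842.3034 N (tension)
  F[3-4] = -2033.2401 N (compression)
  Rx@0 = +2351.8700 N
  Ry@0 = +1547.8651 N
  Ry@4 = +1850.5649 N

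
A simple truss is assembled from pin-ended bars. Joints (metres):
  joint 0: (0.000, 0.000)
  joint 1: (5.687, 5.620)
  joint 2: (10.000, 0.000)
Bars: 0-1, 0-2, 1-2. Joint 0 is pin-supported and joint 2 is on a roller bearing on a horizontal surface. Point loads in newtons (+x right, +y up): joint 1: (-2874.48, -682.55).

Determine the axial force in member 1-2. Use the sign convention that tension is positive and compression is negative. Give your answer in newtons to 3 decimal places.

1547.050

N=3 nodes, M=3 members, R=3 reactions → 2N=6, M+R=6
member 0 (0-1): L=7.9954, (cx,cy)=(0.7113,0.7029)
member 1 (0-2): L=10.0000, (cx,cy)=(1.0000,0.0000)
member 2 (1-2): L=7.0842, (cx,cy)=(0.6088,-0.7933)
solve A·x = −loads:
  F[0-1] = -2717.0714 N (compression)
  F[0-2] = -941.8699 N (compression)
  F[1-2] = +1547.0499 N (tension)
  Rx@0 = +2874.4800 N
  Ry@0 = +1909.8416 N
  Ry@2 = -1227.2916 N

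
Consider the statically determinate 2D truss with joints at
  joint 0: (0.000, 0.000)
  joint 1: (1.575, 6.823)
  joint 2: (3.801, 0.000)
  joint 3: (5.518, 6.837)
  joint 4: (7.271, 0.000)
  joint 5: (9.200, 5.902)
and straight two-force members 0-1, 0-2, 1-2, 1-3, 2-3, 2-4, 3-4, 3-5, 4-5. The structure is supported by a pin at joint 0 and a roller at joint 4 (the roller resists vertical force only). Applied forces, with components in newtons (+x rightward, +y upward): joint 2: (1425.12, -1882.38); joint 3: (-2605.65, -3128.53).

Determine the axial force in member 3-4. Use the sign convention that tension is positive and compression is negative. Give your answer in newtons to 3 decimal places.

-937.550

N=6 nodes, M=9 members, R=3 reactions → 2N=12, M+R=12
member 0 (0-1): L=7.0024, (cx,cy)=(0.2249,0.9744)
member 1 (0-2): L=3.8010, (cx,cy)=(1.0000,0.0000)
member 2 (1-2): L=7.1769, (cx,cy)=(0.3102,-0.9507)
member 3 (1-3): L=3.9430, (cx,cy)=(1.0000,0.0036)
member 4 (2-3): L=7.0493, (cx,cy)=(0.2436,0.9699)
member 5 (2-4): L=3.4700, (cx,cy)=(1.0000,0.0000)
member 6 (3-4): L=7.0582, (cx,cy)=(0.2484,-0.9687)
member 7 (3-5): L=3.7989, (cx,cy)=(0.9692,-0.2461)
member 8 (4-5): L=6.2092, (cx,cy)=(0.3107,0.9505)
solve A·x = −loads:
  F[0-1] = -4210.6269 N (compression)
  F[0-2] = -233.4670 N (compression)
  F[1-2] = +4307.0357 N (tension)
  F[1-3] = -2282.9486 N (compression)
  F[2-3] = -2280.9459 N (compression)
  F[2-4] = +232.8547 N (tension)
  F[3-4] = -937.5497 N (compression)
  F[3-5] = -0.0000 N (compression)
  F[4-5] = +0.0000 N (tension)
  Rx@0 = +1180.5300 N
  Ry@0 = +4102.7370 N
  Ry@4 = +908.1730 N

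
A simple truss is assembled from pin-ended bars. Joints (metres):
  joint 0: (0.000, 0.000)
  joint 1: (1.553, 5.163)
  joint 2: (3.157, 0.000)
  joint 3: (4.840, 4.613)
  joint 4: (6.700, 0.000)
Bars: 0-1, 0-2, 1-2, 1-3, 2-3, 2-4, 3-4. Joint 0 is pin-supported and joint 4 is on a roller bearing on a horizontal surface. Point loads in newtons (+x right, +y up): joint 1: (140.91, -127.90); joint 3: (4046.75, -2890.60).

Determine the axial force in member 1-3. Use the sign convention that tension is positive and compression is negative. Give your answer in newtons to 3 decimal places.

1195.849

N=5 nodes, M=7 members, R=3 reactions → 2N=10, M+R=10
member 0 (0-1): L=5.3915, (cx,cy)=(0.2880,0.9576)
member 1 (0-2): L=3.1570, (cx,cy)=(1.0000,0.0000)
member 2 (1-2): L=5.4064, (cx,cy)=(0.2967,-0.9550)
member 3 (1-3): L=3.3327, (cx,cy)=(0.9863,-0.1650)
member 4 (2-3): L=4.9104, (cx,cy)=(0.3427,0.9394)
member 5 (2-4): L=3.5430, (cx,cy)=(1.0000,0.0000)
member 6 (3-4): L=4.9739, (cx,cy)=(0.3740,-0.9274)
solve A·x = −loads:
  F[0-1] = +2082.3398 N (tension)
  F[0-2] = +3587.8515 N (tension)
  F[1-2] = -2428.6862 N (compression)
  F[1-3] = +1195.8487 N (tension)
  F[2-3] = +2468.8754 N (tension)
  F[2-4] = +2021.1154 N (tension)
  F[3-4] = -5404.7109 N (compression)
  Rx@0 = -4187.6600 N
  Ry@0 = -1994.0834 N
  Ry@4 = +5012.5834 N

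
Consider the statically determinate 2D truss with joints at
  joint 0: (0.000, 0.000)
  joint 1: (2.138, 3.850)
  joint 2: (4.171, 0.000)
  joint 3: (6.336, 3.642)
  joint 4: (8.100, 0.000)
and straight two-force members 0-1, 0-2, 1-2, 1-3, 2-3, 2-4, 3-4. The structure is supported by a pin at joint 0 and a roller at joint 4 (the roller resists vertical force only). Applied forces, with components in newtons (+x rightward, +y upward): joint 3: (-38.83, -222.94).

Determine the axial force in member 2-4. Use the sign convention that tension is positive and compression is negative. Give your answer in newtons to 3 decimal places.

N=5 nodes, M=7 members, R=3 reactions → 2N=10, M+R=10
member 0 (0-1): L=4.4038, (cx,cy)=(0.4855,0.8742)
member 1 (0-2): L=4.1710, (cx,cy)=(1.0000,0.0000)
member 2 (1-2): L=4.3538, (cx,cy)=(0.4669,-0.8843)
member 3 (1-3): L=4.2031, (cx,cy)=(0.9988,-0.0495)
member 4 (2-3): L=4.2369, (cx,cy)=(0.5110,0.8596)
member 5 (2-4): L=3.9290, (cx,cy)=(1.0000,0.0000)
member 6 (3-4): L=4.0467, (cx,cy)=(0.4359,-0.9000)
solve A·x = −loads:
  F[0-1] = -75.5059 N (compression)
  F[0-2] = -2.1727 N (compression)
  F[1-2] = +78.7631 N (tension)
  F[1-3] = -73.5257 N (compression)
  F[2-3] = -81.0260 N (compression)
  F[2-4] = +76.0087 N (tension)
  F[3-4] = -174.3680 N (compression)
  Rx@0 = +38.8300 N
  Ry@0 = +66.0105 N
  Ry@4 = +156.9295 N

76.009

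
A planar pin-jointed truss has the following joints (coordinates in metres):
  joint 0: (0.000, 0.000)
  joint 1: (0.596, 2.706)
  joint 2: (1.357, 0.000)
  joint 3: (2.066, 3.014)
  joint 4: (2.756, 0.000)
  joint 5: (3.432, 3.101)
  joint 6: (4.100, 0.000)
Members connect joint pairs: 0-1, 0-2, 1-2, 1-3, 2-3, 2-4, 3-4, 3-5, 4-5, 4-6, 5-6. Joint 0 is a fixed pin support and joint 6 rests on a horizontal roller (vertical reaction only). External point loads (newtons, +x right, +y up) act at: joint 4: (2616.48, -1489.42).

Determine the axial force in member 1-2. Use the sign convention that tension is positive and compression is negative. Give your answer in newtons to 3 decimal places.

N=7 nodes, M=11 members, R=3 reactions → 2N=14, M+R=14
member 0 (0-1): L=2.7709, (cx,cy)=(0.2151,0.9766)
member 1 (0-2): L=1.3570, (cx,cy)=(1.0000,0.0000)
member 2 (1-2): L=2.8110, (cx,cy)=(0.2707,-0.9627)
member 3 (1-3): L=1.5019, (cx,cy)=(0.9787,0.2051)
member 4 (2-3): L=3.0963, (cx,cy)=(0.2290,0.9734)
member 5 (2-4): L=1.3990, (cx,cy)=(1.0000,0.0000)
member 6 (3-4): L=3.0920, (cx,cy)=(0.2232,-0.9748)
member 7 (3-5): L=1.3688, (cx,cy)=(0.9980,0.0636)
member 8 (4-5): L=3.1738, (cx,cy)=(0.2130,0.9771)
member 9 (4-6): L=1.3440, (cx,cy)=(1.0000,0.0000)
member 10 (5-6): L=3.1721, (cx,cy)=(0.2106,-0.9776)
solve A·x = −loads:
  F[0-1] = -499.9413 N (compression)
  F[0-2] = +2724.0153 N (tension)
  F[1-2] = +456.8541 N (tension)
  F[1-3] = -236.2378 N (compression)
  F[2-3] = -451.7980 N (compression)
  F[2-4] = +2951.1522 N (tension)
  F[3-4] = +472.1197 N (tension)
  F[3-5] = -440.9213 N (compression)
  F[4-5] = +1053.3770 N (tension)
  F[4-6] = +215.6688 N (tension)
  F[5-6] = -1024.1465 N (compression)
  Rx@0 = -2616.4800 N
  Ry@0 = +488.2391 N
  Ry@6 = +1001.1809 N

456.854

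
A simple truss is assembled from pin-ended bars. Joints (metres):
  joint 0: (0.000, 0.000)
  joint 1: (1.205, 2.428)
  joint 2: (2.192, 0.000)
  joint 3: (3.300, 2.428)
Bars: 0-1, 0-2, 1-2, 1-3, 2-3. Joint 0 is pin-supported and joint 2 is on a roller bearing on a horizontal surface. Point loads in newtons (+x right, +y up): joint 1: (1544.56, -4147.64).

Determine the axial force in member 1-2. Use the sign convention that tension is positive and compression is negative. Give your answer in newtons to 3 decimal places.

-4308.066

N=4 nodes, M=5 members, R=3 reactions → 2N=8, M+R=8
member 0 (0-1): L=2.7106, (cx,cy)=(0.4446,0.8958)
member 1 (0-2): L=2.1920, (cx,cy)=(1.0000,0.0000)
member 2 (1-2): L=2.6209, (cx,cy)=(0.3766,-0.9264)
member 3 (1-3): L=2.0950, (cx,cy)=(1.0000,0.0000)
member 4 (2-3): L=2.6689, (cx,cy)=(0.4152,0.9097)
solve A·x = −loads:
  F[0-1] = -174.9586 N (compression)
  F[0-2] = +1622.3388 N (tension)
  F[1-2] = -4308.0657 N (compression)
  F[1-3] = -0.0000 N (compression)
  F[2-3] = +0.0000 N (tension)
  Rx@0 = -1544.5600 N
  Ry@0 = +156.7194 N
  Ry@2 = +3990.9206 N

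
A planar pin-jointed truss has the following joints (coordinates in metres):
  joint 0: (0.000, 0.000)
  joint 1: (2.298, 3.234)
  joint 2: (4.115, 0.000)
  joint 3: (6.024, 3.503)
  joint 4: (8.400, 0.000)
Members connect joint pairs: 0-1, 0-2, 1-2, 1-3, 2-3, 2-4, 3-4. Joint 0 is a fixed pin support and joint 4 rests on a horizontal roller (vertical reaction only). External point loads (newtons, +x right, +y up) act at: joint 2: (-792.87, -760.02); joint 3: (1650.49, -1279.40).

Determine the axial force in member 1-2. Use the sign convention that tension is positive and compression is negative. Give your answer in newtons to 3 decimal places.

64.100

N=5 nodes, M=7 members, R=3 reactions → 2N=10, M+R=10
member 0 (0-1): L=3.9673, (cx,cy)=(0.5792,0.8152)
member 1 (0-2): L=4.1150, (cx,cy)=(1.0000,0.0000)
member 2 (1-2): L=3.7095, (cx,cy)=(0.4898,-0.8718)
member 3 (1-3): L=3.7357, (cx,cy)=(0.9974,0.0720)
member 4 (2-3): L=3.9894, (cx,cy)=(0.4785,0.8781)
member 5 (2-4): L=4.2850, (cx,cy)=(1.0000,0.0000)
member 6 (3-4): L=4.2328, (cx,cy)=(0.5613,-0.8276)
solve A·x = −loads:
  F[0-1] = -75.1930 N (compression)
  F[0-2] = +901.1743 N (tension)
  F[1-2] = +64.0996 N (tension)
  F[1-3] = -75.1470 N (compression)
  F[2-3] = +801.9072 N (tension)
  F[2-4] = +1341.7146 N (tension)
  F[3-4] = -2390.2256 N (compression)
  Rx@0 = -857.6200 N
  Ry@0 = +61.2945 N
  Ry@4 = +1978.1255 N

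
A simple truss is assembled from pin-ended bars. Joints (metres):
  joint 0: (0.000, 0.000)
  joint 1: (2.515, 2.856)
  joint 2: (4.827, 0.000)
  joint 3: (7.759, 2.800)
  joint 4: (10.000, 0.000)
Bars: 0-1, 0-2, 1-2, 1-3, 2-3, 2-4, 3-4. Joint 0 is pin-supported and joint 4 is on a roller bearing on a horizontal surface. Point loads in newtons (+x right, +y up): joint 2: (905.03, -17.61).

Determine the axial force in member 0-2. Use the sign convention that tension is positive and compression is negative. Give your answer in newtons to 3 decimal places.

913.052

N=5 nodes, M=7 members, R=3 reactions → 2N=10, M+R=10
member 0 (0-1): L=3.8055, (cx,cy)=(0.6609,0.7505)
member 1 (0-2): L=4.8270, (cx,cy)=(1.0000,0.0000)
member 2 (1-2): L=3.6745, (cx,cy)=(0.6292,-0.7772)
member 3 (1-3): L=5.2443, (cx,cy)=(0.9999,-0.0107)
member 4 (2-3): L=4.0542, (cx,cy)=(0.7232,0.6906)
member 5 (2-4): L=5.1730, (cx,cy)=(1.0000,0.0000)
member 6 (3-4): L=3.5864, (cx,cy)=(0.6249,-0.7807)
solve A·x = −loads:
  F[0-1] = -12.1383 N (compression)
  F[0-2] = +913.0520 N (tension)
  F[1-2] = +11.9338 N (tension)
  F[1-3] = -15.5316 N (compression)
  F[2-3] = +12.0678 N (tension)
  F[2-4] = +6.8033 N (tension)
  F[3-4] = -10.8877 N (compression)
  Rx@0 = -905.0300 N
  Ry@0 = +9.1097 N
  Ry@4 = +8.5003 N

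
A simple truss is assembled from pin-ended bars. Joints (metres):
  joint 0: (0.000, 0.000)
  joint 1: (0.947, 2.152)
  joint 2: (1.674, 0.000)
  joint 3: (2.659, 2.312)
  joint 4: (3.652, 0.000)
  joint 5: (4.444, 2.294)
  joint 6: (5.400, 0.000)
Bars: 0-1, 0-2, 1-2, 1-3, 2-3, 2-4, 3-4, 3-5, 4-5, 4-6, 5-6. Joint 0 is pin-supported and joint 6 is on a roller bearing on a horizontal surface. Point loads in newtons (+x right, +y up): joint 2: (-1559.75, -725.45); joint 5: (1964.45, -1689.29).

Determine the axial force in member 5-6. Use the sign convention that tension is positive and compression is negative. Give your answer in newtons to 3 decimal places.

N=7 nodes, M=11 members, R=3 reactions → 2N=14, M+R=14
member 0 (0-1): L=2.3512, (cx,cy)=(0.4028,0.9153)
member 1 (0-2): L=1.6740, (cx,cy)=(1.0000,0.0000)
member 2 (1-2): L=2.2715, (cx,cy)=(0.3201,-0.9474)
member 3 (1-3): L=1.7195, (cx,cy)=(0.9957,0.0931)
member 4 (2-3): L=2.5131, (cx,cy)=(0.3919,0.9200)
member 5 (2-4): L=1.9780, (cx,cy)=(1.0000,0.0000)
member 6 (3-4): L=2.5162, (cx,cy)=(0.3946,-0.9188)
member 7 (3-5): L=1.7851, (cx,cy)=(0.9999,-0.0101)
member 8 (4-5): L=2.4269, (cx,cy)=(0.3263,0.9453)
member 9 (4-6): L=1.7480, (cx,cy)=(1.0000,0.0000)
member 10 (5-6): L=2.4852, (cx,cy)=(0.3847,-0.9231)
solve A·x = −loads:
  F[0-1] = +38.1298 N (tension)
  F[0-2] = +389.3420 N (tension)
  F[1-2] = -34.2417 N (compression)
  F[1-3] = +26.4319 N (tension)
  F[2-3] = +823.8059 N (tension)
  F[2-4] = +1615.2426 N (tension)
  F[3-4] = -834.9628 N (compression)
  F[3-5] = +678.7505 N (tension)
  F[4-5] = +811.6308 N (tension)
  F[4-6] = +1020.8613 N (tension)
  F[5-6] = -2653.8452 N (compression)
  Rx@0 = -404.7000 N
  Ry@0 = -34.9001 N
  Ry@6 = +2449.6401 N

-2653.845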